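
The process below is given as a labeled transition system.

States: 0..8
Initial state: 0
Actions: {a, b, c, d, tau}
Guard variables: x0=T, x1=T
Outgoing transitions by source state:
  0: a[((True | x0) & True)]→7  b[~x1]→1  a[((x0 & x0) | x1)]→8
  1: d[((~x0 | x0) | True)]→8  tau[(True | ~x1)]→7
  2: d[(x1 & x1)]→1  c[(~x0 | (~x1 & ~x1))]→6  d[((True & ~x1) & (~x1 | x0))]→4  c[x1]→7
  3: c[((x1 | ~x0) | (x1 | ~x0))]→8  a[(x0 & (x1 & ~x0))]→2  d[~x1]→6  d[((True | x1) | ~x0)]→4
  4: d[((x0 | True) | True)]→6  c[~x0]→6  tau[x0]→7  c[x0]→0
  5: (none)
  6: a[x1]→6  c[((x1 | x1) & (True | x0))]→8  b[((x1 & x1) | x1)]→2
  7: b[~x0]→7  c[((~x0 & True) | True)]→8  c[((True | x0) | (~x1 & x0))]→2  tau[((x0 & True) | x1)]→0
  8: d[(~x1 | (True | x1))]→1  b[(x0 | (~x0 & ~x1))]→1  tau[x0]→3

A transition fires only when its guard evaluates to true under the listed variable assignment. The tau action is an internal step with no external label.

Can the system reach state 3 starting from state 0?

Answer: REACHABLE

Trace:
20 transition(s) survive guard evaluation.
Layer 0: {0}
Layer 1: {7,8}  now seen {0,7,8}
Layer 2: {1,2,3}  now seen {0,1,2,3,7,8}
Layer 3: {4}  now seen {0,1,2,3,4,7,8}
Layer 4: {6}  now seen {0,1,2,3,4,6,7,8}
Reach set: {0,1,2,3,4,6,7,8}
Path to 3: a·tau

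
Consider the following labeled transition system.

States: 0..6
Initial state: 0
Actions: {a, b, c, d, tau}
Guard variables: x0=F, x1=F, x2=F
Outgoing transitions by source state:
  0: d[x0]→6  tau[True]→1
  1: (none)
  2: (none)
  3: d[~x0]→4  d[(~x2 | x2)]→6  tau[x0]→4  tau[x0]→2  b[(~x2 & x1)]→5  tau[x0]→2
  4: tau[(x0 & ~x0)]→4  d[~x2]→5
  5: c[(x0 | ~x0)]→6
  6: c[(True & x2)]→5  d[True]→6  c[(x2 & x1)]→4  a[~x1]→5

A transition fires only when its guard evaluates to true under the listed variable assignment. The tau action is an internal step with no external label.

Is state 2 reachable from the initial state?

Answer: UNREACHABLE

Trace:
After dropping false guards: 7 live edges.
depth 0: {0}
depth 1: {1}  total {0,1}
Reach set: {0,1}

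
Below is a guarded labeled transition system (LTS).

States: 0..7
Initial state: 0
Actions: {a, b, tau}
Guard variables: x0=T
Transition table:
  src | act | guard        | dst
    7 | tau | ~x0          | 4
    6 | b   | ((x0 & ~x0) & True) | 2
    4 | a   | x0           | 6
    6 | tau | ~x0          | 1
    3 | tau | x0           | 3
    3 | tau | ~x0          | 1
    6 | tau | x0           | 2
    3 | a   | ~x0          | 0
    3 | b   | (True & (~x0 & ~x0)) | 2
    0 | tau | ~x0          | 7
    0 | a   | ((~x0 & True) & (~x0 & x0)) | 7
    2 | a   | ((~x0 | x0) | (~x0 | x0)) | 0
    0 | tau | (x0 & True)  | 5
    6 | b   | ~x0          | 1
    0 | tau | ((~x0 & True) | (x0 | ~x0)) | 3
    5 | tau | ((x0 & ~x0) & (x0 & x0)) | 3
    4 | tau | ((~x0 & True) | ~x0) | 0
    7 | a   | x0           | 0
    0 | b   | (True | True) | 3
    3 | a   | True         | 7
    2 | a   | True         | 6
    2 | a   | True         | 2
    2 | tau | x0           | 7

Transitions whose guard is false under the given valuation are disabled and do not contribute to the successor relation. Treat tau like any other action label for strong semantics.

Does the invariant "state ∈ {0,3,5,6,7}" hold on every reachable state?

Answer: INVARIANT HOLDS

Working:
Inv-set: {0,3,5,6,7}
R = {0,3,5,7}
  0: safe
  3: safe
  5: safe
  7: safe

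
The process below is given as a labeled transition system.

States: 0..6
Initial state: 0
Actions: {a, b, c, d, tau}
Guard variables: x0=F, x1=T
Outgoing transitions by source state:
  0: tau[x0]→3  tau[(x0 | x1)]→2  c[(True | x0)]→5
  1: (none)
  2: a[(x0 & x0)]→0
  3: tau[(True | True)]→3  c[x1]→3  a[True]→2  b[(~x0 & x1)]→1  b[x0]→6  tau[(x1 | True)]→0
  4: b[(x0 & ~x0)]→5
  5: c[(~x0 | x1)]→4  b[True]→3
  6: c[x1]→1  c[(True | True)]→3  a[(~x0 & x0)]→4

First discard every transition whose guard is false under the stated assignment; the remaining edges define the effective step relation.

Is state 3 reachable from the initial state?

11 transition(s) survive guard evaluation.
Layer 0: {0}
Layer 1: {2,5}  now seen {0,2,5}
Layer 2: {3,4}  now seen {0,2,3,4,5}
Layer 3: {1}  now seen {0,1,2,3,4,5}
Reach set: {0,1,2,3,4,5}
Path to 3: c·b

Answer: REACHABLE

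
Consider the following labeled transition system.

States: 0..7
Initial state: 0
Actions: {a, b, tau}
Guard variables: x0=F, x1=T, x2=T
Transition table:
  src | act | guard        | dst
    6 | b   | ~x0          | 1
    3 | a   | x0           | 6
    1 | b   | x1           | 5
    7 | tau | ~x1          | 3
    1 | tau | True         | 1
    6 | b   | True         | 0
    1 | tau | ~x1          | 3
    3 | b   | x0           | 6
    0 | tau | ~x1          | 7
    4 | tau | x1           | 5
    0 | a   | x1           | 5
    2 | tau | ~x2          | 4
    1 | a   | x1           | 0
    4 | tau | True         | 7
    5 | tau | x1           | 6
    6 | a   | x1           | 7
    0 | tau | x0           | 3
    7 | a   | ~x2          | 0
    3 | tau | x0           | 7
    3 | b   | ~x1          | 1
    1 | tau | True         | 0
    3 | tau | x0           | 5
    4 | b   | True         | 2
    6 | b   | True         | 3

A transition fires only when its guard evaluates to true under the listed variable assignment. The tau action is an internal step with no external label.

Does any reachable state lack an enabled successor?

Answer: DEADLOCK at state 3

Analysis:
Reach set: {0,1,3,5,6,7}
  0: a→5  [1 exit(s)]
  1: a→0  b→5  tau→0  tau→1  [4 exit(s)]
  3: ∅  [deadlock]
  5: tau→6  [1 exit(s)]
  6: a→7  b→0  b→1  b→3  [4 exit(s)]
  7: ∅  [deadlock]
trace reaching 3: a·tau·b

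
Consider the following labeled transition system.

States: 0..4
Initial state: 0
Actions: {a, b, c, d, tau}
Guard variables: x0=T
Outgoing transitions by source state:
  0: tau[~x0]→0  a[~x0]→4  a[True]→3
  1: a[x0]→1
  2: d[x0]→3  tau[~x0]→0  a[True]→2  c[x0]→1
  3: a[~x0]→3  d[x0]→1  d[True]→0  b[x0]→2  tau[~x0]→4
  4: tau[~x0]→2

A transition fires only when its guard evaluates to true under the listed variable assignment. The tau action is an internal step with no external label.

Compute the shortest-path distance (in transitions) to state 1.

BFS to 1:
  Layer 0: {0}
  Layer 1: {3}
  Layer 2: {1,2}
depth(1)=2, e.g. a·d

Answer: 2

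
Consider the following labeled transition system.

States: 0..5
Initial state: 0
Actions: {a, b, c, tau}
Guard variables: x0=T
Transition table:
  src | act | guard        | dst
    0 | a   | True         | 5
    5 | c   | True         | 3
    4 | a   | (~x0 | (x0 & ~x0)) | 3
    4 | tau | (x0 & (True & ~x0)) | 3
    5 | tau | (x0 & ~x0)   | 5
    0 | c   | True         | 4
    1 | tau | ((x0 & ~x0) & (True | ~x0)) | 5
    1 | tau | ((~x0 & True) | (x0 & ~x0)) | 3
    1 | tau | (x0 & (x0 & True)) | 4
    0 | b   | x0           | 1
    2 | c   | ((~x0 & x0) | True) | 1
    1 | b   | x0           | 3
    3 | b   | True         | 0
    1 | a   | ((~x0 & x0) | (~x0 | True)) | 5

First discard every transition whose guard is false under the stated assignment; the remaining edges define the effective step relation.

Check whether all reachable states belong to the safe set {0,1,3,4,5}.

Allowed set {0,1,3,4,5}
R = {0,1,3,4,5}
  0: ✓
  1: ✓
  3: ✓
  4: ✓
  5: ✓

Answer: INVARIANT HOLDS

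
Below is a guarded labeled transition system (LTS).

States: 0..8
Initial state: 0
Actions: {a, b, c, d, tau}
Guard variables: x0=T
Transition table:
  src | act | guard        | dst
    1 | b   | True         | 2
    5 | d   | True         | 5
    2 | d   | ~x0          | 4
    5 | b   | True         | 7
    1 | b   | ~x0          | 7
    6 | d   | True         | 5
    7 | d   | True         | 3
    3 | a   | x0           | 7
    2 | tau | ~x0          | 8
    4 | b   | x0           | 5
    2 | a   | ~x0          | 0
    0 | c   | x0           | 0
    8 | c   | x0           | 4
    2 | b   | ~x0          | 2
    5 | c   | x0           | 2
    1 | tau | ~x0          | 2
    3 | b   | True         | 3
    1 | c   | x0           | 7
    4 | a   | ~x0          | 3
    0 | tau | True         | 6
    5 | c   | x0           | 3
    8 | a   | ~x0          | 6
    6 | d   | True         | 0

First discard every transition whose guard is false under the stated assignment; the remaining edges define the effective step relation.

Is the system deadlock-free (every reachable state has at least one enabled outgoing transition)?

Answer: DEADLOCK at state 2

Analysis:
Reachable = {0,2,3,5,6,7}
  0: c→0  tau→6  [2 exit(s)]
  2: ∅  [no exit]
  3: a→7  b→3  [2 exit(s)]
  5: b→7  c→2  c→3  d→5  [4 exit(s)]
  6: d→0  d→5  [2 exit(s)]
  7: d→3  [1 exit(s)]
trace reaching 2: tau·d·c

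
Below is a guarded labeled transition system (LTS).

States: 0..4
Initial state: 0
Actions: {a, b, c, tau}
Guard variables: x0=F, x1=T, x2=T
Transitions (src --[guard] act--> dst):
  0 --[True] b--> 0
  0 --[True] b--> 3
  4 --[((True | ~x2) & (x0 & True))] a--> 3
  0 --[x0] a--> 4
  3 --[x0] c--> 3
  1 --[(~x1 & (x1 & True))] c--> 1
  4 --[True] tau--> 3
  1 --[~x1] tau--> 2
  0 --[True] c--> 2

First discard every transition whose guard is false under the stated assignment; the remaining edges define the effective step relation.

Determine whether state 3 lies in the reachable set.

Answer: REACHABLE

Trace:
After dropping false guards: 4 live edges.
Layer 0: {0}
Layer 1: {2,3}  now seen {0,2,3}
Reachable = {0,2,3}
trace reaching 3: b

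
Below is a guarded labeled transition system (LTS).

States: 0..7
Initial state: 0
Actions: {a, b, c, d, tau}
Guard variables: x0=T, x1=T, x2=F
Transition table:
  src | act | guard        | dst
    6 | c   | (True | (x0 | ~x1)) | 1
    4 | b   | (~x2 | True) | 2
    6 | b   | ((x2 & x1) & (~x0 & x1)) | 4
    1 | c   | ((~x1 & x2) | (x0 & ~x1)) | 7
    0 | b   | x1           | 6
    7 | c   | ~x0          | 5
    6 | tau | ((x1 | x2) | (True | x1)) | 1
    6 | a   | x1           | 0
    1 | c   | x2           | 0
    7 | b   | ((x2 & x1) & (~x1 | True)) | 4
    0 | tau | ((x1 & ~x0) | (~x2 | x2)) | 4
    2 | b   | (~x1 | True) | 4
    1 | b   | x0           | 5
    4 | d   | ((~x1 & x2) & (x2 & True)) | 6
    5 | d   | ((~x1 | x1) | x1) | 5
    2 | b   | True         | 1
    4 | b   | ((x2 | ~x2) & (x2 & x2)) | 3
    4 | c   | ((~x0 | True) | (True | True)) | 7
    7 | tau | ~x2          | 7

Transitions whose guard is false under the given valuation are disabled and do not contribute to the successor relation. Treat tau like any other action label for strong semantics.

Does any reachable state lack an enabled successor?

Answer: DEADLOCK-FREE

Working:
Reachable = {0,1,2,4,5,6,7}
  0: b→6  tau→4  [deg 2]
  1: b→5  [deg 1]
  2: b→1  b→4  [deg 2]
  4: b→2  c→7  [deg 2]
  5: d→5  [deg 1]
  6: a→0  c→1  tau→1  [deg 3]
  7: tau→7  [deg 1]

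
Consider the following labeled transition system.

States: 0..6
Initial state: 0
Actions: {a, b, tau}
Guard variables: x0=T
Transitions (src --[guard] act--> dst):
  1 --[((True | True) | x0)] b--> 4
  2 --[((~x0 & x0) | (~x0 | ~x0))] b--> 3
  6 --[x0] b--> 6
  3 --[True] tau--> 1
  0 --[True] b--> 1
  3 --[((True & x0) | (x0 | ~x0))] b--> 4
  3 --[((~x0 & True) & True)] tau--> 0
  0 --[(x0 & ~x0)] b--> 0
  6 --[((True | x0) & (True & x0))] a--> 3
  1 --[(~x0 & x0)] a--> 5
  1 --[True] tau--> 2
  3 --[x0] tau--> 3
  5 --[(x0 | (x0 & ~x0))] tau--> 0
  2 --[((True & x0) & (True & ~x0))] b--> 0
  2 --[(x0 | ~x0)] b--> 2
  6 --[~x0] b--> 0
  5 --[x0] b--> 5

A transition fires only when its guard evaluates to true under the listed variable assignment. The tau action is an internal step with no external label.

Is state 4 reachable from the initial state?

Guard filter leaves 11 enabled edge(s).
L0 = {0}
L1 = {1}  now seen {0,1}
L2 = {2,4}  now seen {0,1,2,4}
R = {0,1,2,4}
trace reaching 4: b·b

Answer: REACHABLE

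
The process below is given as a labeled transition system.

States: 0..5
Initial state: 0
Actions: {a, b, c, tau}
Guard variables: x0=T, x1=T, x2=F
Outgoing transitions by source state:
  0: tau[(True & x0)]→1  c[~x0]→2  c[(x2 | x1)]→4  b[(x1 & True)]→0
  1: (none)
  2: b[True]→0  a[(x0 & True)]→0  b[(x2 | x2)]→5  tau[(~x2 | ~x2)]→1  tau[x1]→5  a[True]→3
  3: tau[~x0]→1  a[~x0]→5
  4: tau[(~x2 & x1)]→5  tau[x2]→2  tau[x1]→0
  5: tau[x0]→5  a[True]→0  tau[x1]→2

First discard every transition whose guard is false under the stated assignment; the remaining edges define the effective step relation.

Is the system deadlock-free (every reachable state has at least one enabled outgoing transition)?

Reach set: {0,1,2,3,4,5}
  0: b→0  c→4  tau→1  [deg 3]
  1: ∅  [STUCK]
  2: a→0  a→3  b→0  tau→1  tau→5  [deg 5]
  3: ∅  [STUCK]
  4: tau→0  tau→5  [deg 2]
  5: a→0  tau→2  tau→5  [deg 3]
trace reaching 1: tau

Answer: DEADLOCK at state 1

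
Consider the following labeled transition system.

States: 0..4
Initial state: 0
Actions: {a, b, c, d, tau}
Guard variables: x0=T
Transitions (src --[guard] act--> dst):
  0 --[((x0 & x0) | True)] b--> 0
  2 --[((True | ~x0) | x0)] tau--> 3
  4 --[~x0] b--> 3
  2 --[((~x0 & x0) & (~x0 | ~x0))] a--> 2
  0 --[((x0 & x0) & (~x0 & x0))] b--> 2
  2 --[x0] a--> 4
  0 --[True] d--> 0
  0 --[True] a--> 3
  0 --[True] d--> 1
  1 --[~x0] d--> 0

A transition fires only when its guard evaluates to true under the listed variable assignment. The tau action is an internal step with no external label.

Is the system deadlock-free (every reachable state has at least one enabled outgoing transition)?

Answer: DEADLOCK at state 1

Trace:
Reachable = {0,1,3}
  0: a→3  b→0  d→0  d→1  [4 exit(s)]
  1: ∅  [no exit]
  3: ∅  [no exit]
Path to 1: d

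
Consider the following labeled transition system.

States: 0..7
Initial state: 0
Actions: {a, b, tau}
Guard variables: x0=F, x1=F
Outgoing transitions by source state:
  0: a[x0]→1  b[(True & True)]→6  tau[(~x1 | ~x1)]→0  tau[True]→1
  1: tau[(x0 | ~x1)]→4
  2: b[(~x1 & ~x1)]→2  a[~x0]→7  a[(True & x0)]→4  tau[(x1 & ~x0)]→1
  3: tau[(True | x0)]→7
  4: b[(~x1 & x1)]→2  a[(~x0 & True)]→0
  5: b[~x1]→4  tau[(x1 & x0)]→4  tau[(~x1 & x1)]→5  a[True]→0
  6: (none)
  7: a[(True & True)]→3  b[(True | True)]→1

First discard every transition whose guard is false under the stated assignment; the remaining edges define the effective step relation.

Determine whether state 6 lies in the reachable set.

Guard filter leaves 12 enabled edge(s).
L0 = {0}
L1 = {1,6}  now seen {0,1,6}
L2 = {4}  now seen {0,1,4,6}
Reach set: {0,1,4,6}
Path to 6: b

Answer: REACHABLE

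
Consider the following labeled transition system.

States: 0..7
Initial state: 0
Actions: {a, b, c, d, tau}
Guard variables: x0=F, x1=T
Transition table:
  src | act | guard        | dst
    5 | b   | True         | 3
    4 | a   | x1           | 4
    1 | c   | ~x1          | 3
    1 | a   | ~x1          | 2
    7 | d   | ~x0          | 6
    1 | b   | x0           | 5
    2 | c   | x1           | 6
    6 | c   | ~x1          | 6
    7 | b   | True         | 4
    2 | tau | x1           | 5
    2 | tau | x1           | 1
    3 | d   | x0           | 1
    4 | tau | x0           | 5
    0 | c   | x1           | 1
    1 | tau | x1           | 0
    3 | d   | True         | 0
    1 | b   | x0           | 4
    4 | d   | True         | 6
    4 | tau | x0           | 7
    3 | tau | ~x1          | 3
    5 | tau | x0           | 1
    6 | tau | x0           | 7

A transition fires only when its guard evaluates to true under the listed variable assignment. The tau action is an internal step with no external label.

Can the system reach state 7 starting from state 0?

After dropping false guards: 11 live edges.
Layer 0: {0}
Layer 1: {1}  cumulative {0,1}
Reach set: {0,1}

Answer: UNREACHABLE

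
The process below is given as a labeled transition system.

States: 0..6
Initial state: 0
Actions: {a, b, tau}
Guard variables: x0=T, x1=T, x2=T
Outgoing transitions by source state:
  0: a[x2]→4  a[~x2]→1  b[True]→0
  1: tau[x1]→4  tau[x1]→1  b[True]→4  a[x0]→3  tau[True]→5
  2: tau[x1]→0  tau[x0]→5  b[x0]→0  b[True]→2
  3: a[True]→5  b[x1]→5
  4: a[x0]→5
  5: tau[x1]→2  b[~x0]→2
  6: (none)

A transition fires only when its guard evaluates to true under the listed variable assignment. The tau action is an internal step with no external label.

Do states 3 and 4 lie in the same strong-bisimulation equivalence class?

Compute ~ classes (split until stable):
  P[0] = {{0,1,2,3,4,5,6}}
  P[1] = {{0,3},{1},{2},{4},{5},{6}}
  P[2] = {{0},{1},{2},{3},{4},{5},{6}}
Fixed point at round 3; 7 class(es).
3∈{3}, 4∈{4}

Answer: NOT BISIMILAR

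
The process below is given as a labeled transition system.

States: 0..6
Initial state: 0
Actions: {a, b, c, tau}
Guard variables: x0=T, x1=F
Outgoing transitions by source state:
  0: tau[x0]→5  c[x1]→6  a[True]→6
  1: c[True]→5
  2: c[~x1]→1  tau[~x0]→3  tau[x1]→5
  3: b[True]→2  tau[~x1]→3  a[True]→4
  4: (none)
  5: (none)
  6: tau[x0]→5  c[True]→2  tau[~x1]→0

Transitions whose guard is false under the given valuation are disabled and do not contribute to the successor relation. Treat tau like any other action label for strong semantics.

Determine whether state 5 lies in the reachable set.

Answer: REACHABLE

Working:
Guard filter leaves 10 enabled edge(s).
Layer 0: {0}
Layer 1: {5,6}  total {0,5,6}
Layer 2: {2}  total {0,2,5,6}
Layer 3: {1}  total {0,1,2,5,6}
R = {0,1,2,5,6}
Path to 5: tau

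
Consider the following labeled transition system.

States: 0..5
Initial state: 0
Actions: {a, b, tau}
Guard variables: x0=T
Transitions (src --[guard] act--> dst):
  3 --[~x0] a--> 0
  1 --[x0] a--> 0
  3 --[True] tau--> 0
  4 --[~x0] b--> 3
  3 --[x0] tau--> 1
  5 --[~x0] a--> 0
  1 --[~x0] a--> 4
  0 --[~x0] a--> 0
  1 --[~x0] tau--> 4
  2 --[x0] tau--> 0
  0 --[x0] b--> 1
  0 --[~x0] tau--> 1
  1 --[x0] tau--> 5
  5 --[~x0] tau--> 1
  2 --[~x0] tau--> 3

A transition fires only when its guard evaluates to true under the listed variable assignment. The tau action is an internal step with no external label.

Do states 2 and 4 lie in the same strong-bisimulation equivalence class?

Answer: NOT BISIMILAR

Working:
Compute ~ classes (split until stable):
  P[0] = {{0,1,2,3,4,5}}
  P[1] = {{0},{1},{2,3},{4,5}}
  P[2] = {{0},{1},{2},{3},{4,5}}
Fixed point at round 3; 5 class(es).
[2]={2}  [4]={4,5}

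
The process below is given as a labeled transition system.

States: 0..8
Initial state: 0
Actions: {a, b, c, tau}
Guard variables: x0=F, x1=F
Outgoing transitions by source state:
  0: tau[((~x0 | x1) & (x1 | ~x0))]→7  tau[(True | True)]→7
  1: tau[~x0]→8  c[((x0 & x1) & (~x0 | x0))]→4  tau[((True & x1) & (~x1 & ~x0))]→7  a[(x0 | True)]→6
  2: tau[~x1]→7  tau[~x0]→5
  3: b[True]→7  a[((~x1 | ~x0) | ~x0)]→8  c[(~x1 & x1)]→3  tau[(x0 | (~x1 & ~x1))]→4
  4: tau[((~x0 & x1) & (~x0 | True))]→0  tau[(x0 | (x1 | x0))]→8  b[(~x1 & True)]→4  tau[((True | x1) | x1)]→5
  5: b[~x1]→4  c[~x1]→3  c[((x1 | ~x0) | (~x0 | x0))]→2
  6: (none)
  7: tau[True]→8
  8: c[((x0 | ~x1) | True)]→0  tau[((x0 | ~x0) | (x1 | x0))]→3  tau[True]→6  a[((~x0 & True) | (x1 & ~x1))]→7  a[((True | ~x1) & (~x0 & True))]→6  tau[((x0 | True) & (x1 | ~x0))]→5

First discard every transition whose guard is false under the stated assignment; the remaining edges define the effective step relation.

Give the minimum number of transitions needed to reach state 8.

Breadth-first toward 8:
  Layer 0: {0}
  Layer 1: {7}
  Layer 2: {8}
depth(8)=2, e.g. tau·tau

Answer: 2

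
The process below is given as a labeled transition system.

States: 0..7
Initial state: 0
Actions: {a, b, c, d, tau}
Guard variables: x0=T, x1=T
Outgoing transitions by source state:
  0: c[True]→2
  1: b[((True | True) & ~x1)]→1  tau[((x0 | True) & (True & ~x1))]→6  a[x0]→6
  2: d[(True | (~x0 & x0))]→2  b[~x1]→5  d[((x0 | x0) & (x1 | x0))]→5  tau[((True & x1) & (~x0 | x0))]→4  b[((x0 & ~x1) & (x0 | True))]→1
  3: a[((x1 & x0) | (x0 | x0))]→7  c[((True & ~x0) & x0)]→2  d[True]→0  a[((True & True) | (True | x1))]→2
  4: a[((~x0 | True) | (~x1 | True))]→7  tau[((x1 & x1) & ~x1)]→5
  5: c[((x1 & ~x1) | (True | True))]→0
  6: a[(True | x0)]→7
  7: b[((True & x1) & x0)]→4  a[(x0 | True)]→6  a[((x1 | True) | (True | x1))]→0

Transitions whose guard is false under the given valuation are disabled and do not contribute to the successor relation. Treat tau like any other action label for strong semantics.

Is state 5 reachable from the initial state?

14 transition(s) survive guard evaluation.
L0 = {0}
L1 = {2}  cumulative {0,2}
L2 = {4,5}  cumulative {0,2,4,5}
L3 = {7}  cumulative {0,2,4,5,7}
L4 = {6}  cumulative {0,2,4,5,6,7}
R = {0,2,4,5,6,7}
Path to 5: c·d

Answer: REACHABLE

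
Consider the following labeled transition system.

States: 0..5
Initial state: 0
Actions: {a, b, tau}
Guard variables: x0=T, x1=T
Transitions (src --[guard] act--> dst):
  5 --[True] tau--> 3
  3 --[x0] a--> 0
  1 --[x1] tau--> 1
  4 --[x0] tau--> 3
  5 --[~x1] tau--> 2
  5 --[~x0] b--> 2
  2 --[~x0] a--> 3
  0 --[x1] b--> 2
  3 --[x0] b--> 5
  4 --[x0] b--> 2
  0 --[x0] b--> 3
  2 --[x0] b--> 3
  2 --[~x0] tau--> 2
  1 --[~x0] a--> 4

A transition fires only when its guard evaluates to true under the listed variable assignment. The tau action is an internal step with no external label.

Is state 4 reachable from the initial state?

Answer: UNREACHABLE

Working:
After dropping false guards: 9 live edges.
L0 = {0}
L1 = {2,3}  cumulative {0,2,3}
L2 = {5}  cumulative {0,2,3,5}
Reachable = {0,2,3,5}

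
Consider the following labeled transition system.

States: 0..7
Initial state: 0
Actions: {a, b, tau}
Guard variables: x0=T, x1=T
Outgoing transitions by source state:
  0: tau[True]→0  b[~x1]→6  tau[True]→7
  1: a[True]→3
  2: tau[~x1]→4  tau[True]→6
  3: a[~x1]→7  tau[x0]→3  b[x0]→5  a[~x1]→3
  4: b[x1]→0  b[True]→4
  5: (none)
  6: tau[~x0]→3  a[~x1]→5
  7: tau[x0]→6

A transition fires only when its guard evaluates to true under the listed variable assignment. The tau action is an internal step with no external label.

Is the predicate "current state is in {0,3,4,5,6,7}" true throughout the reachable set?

Answer: INVARIANT HOLDS

Working:
Allowed set {0,3,4,5,6,7}
Reachable = {0,6,7}
  0: ✓
  6: ✓
  7: ✓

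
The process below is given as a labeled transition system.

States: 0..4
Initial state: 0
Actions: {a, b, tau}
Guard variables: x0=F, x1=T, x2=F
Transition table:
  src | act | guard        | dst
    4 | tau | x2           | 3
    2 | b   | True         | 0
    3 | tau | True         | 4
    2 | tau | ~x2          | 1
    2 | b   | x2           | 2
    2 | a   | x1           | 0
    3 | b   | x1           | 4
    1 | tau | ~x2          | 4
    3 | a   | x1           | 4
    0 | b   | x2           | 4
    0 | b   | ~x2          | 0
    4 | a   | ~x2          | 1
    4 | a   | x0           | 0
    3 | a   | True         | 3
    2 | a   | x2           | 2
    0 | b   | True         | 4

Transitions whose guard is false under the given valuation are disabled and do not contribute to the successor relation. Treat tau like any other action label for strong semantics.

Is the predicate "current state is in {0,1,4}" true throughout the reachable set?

Safe = {0,1,4}
Reachable = {0,1,4}
  0: ok
  1: ok
  4: ok

Answer: INVARIANT HOLDS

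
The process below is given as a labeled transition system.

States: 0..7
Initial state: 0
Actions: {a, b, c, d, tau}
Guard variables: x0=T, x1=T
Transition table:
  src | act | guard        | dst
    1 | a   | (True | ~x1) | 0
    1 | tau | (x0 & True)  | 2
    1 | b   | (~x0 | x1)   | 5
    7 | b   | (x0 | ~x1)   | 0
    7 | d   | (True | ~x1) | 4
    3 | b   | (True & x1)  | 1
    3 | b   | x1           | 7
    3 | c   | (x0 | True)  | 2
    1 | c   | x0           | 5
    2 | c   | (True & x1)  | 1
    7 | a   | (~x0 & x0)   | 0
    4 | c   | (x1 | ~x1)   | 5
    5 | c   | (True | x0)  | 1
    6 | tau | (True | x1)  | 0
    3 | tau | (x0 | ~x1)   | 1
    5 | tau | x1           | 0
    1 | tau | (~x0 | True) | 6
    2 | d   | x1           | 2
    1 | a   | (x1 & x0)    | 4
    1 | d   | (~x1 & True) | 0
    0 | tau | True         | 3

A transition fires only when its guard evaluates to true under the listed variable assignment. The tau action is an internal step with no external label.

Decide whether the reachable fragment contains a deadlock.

R = {0,1,2,3,4,5,6,7}
  0: tau→3  [1 out]
  1: a→0  a→4  b→5  c→5  tau→2  tau→6  [6 out]
  2: c→1  d→2  [2 out]
  3: b→1  b→7  c→2  tau→1  [4 out]
  4: c→5  [1 out]
  5: c→1  tau→0  [2 out]
  6: tau→0  [1 out]
  7: b→0  d→4  [2 out]

Answer: DEADLOCK-FREE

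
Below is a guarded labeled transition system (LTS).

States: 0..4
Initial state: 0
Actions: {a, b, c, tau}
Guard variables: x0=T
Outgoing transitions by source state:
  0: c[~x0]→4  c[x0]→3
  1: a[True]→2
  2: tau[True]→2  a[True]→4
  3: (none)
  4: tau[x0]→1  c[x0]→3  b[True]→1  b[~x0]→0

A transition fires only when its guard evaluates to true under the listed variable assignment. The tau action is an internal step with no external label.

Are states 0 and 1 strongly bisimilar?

Refine partition for ~:
  π0 = {{0,1,2,3,4}}
  π1 = {{0},{1},{2},{3},{4}}
stable after 2 split(s): 5 block(s)
class of 0: {0}; class of 1: {1}

Answer: NOT BISIMILAR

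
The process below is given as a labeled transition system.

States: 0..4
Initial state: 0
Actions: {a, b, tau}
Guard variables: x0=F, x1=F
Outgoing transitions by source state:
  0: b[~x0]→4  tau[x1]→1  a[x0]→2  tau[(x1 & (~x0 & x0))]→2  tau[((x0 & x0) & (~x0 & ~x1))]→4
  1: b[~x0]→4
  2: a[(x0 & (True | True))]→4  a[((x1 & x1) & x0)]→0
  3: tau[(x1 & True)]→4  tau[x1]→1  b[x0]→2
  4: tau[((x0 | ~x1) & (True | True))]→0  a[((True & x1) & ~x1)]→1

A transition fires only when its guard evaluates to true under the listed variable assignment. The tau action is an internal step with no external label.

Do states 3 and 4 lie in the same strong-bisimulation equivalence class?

Bisimulation quotient by refinement:
  π0 = {{0,1,2,3,4}}
  π1 = {{0,1},{2,3},{4}}
Fixed point at round 2; 3 class(es).
[3]={2,3}  [4]={4}

Answer: NOT BISIMILAR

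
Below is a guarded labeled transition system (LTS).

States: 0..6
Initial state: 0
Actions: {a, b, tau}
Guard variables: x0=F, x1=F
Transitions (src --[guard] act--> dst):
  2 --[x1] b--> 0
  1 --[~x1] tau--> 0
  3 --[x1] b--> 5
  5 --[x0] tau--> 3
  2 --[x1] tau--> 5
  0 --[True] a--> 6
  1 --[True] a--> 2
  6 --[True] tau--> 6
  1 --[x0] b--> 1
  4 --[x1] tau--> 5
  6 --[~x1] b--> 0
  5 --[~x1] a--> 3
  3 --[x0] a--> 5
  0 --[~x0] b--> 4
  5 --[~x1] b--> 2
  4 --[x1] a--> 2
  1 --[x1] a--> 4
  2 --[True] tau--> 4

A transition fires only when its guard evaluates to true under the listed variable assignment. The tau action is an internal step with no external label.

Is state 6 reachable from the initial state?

After dropping false guards: 9 live edges.
L0 = {0}
L1 = {4,6}  total {0,4,6}
Reach set: {0,4,6}
trace reaching 6: a

Answer: REACHABLE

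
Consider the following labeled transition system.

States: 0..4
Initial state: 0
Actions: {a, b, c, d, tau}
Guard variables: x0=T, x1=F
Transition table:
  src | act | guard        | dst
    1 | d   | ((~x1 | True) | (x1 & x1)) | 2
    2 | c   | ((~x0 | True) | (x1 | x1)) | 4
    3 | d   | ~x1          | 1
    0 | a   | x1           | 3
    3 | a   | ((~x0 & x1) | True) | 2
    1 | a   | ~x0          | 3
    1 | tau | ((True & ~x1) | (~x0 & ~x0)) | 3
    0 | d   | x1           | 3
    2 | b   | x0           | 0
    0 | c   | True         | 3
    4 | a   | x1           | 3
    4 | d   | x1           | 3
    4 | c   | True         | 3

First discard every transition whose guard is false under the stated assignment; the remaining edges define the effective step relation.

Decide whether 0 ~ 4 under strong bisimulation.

Answer: BISIMILAR

Trace:
Bisimulation quotient by refinement:
  π0 = {{0,1,2,3,4}}
  π1 = {{0,4},{1},{2},{3}}
stable after 2 split(s): 4 block(s)
[0]={0,4}  [4]={0,4}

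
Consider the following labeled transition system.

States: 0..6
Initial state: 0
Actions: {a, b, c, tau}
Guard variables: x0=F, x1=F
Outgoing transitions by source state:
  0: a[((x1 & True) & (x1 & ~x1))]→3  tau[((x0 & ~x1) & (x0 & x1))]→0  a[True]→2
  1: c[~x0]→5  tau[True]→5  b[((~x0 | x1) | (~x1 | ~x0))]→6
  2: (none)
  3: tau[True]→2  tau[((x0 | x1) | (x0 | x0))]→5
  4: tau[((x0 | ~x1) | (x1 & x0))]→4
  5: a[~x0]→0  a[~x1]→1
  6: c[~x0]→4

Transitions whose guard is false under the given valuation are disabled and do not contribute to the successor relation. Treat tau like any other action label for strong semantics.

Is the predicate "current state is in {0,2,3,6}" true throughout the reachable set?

Answer: INVARIANT HOLDS

Trace:
Inv-set: {0,2,3,6}
R = {0,2}
  0: ok
  2: ok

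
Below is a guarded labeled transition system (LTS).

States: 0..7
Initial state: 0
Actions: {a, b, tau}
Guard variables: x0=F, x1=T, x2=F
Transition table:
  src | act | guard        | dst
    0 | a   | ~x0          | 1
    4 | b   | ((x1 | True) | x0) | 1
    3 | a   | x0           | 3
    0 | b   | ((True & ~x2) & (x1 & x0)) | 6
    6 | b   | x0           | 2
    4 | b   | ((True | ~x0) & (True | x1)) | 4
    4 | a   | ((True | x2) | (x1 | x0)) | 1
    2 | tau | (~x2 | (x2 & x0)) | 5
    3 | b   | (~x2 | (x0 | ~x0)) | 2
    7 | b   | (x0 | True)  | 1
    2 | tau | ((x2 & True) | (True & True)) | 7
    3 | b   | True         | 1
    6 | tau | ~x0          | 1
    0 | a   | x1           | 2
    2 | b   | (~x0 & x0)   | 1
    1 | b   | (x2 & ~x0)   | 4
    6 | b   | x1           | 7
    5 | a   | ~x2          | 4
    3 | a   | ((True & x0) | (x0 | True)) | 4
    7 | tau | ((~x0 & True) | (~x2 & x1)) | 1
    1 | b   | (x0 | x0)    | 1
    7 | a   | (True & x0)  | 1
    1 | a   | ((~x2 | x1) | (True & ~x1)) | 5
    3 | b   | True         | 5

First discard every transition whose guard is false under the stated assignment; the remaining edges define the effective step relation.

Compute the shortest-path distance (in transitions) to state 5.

Breadth-first toward 5:
  L0 = {0}
  L1 = {1,2}
  L2 = {5,7}
first hit 5 at d=2 via a·a

Answer: 2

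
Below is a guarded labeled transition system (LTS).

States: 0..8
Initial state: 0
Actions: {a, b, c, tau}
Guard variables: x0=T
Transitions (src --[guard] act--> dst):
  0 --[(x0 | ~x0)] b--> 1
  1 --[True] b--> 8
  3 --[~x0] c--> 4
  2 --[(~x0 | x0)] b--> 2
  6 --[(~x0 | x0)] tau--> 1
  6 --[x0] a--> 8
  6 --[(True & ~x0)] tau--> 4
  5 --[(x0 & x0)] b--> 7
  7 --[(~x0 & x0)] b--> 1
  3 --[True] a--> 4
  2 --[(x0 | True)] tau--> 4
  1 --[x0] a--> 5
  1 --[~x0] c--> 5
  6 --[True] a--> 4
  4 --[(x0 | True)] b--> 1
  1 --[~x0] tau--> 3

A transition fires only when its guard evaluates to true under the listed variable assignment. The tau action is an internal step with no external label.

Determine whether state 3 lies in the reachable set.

Answer: UNREACHABLE

Trace:
After dropping false guards: 11 live edges.
L0 = {0}
L1 = {1}  cumulative {0,1}
L2 = {5,8}  cumulative {0,1,5,8}
L3 = {7}  cumulative {0,1,5,7,8}
Reach set: {0,1,5,7,8}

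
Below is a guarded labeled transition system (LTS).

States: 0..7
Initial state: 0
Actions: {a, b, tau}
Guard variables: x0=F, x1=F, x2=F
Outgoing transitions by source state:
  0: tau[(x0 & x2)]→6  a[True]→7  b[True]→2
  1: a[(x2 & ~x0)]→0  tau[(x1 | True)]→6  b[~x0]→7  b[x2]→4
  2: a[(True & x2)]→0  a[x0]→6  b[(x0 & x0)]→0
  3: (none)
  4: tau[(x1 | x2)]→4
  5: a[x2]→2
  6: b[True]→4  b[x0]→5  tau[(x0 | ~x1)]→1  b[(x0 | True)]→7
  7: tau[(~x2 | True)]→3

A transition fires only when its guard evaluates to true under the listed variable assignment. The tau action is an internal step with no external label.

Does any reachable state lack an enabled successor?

Reach set: {0,2,3,7}
  0: a→7  b→2  [2 out]
  2: ∅  [no exit]
  3: ∅  [no exit]
  7: tau→3  [1 out]
witness 2: b

Answer: DEADLOCK at state 2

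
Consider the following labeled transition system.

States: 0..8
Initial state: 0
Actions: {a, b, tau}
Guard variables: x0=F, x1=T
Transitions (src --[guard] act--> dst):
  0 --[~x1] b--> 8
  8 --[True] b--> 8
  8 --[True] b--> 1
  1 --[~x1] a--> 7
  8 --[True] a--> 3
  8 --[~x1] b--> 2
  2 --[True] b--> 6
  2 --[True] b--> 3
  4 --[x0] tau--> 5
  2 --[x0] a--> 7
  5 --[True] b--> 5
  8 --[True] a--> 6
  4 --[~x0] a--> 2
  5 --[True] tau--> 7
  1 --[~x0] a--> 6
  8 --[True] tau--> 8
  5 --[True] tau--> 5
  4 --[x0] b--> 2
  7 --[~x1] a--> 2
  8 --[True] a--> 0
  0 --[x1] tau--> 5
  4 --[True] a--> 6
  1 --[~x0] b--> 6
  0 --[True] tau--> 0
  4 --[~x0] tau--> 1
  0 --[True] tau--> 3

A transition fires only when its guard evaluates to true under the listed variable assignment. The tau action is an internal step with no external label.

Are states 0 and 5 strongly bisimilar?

Answer: NOT BISIMILAR

Analysis:
Bisimulation quotient by refinement:
  P[0] = {{0,1,2,3,4,5,6,7,8}}
  P[1] = {{0},{1},{2},{3,6,7},{4},{5},{8}}
stable after 2 split(s): 7 block(s)
0∈{0}, 5∈{5}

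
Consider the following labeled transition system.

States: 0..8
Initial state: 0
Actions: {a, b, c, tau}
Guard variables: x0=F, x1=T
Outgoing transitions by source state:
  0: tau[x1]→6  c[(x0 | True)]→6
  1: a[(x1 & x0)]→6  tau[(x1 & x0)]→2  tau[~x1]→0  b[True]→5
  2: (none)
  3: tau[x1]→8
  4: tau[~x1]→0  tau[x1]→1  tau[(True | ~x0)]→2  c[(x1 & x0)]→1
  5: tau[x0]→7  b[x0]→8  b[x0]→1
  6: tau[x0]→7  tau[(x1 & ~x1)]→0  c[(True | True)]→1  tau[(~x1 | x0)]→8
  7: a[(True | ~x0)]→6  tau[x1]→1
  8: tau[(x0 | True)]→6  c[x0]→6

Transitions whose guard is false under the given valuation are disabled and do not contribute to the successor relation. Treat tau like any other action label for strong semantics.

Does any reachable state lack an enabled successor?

R = {0,1,5,6}
  0: c→6  tau→6  [deg 2]
  1: b→5  [deg 1]
  5: ∅  [no exit]
  6: c→1  [deg 1]
trace reaching 5: tau·c·b

Answer: DEADLOCK at state 5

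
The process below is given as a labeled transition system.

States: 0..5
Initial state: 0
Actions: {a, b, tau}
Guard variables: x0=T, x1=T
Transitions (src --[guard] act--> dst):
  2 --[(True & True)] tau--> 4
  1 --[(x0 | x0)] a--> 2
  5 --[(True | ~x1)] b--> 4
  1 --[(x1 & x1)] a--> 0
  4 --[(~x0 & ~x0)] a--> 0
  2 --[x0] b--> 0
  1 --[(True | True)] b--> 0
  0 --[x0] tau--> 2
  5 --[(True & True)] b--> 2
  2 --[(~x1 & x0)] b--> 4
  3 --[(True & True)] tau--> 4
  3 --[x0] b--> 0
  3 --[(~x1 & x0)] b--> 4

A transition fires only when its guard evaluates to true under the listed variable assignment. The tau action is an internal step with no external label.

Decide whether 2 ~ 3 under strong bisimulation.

Compute ~ classes (split until stable):
  P[0] = {{0,1,2,3,4,5}}
  P[1] = {{0},{1},{2,3},{4},{5}}
5 equivalence class(es) (converged in 2)
class of 2: {2,3}; class of 3: {2,3}

Answer: BISIMILAR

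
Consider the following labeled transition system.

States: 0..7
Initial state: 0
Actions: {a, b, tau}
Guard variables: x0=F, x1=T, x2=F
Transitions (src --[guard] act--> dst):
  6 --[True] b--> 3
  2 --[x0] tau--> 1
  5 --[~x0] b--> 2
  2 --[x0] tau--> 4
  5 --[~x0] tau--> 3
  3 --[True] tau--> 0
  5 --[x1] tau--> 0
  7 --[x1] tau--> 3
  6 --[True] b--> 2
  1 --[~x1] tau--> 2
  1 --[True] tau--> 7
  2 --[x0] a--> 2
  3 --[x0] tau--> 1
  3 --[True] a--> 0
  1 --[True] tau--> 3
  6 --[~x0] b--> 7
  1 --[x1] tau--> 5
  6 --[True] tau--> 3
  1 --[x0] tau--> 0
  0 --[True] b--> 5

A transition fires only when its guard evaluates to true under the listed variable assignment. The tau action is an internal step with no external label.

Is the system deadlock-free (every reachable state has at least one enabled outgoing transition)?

Answer: DEADLOCK at state 2

Trace:
R = {0,2,3,5}
  0: b→5  [1 exit(s)]
  2: ∅  [deadlock]
  3: a→0  tau→0  [2 exit(s)]
  5: b→2  tau→0  tau→3  [3 exit(s)]
Path to 2: b·b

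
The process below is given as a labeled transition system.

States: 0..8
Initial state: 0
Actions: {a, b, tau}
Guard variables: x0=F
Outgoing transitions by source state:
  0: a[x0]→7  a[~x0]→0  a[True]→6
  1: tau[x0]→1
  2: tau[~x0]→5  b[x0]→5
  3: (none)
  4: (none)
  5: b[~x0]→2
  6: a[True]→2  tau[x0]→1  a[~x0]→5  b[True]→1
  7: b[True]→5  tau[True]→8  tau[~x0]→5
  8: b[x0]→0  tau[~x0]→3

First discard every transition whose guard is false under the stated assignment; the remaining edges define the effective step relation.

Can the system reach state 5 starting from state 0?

After dropping false guards: 11 live edges.
L0 = {0}
L1 = {6}  total {0,6}
L2 = {1,2,5}  total {0,1,2,5,6}
R = {0,1,2,5,6}
Path to 5: a·a

Answer: REACHABLE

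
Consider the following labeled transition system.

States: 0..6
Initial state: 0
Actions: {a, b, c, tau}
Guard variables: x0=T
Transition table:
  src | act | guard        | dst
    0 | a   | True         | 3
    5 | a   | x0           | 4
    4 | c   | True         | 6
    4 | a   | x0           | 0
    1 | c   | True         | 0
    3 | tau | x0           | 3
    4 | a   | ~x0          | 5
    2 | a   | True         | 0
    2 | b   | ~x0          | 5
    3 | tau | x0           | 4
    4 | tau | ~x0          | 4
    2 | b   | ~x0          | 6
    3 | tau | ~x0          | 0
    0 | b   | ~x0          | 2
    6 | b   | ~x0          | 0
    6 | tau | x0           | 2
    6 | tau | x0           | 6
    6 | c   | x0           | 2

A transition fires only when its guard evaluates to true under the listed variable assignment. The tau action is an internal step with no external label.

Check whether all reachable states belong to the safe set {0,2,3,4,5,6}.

Safe = {0,2,3,4,5,6}
Reachable = {0,2,3,4,6}
  0: safe
  2: safe
  3: safe
  4: safe
  6: safe

Answer: INVARIANT HOLDS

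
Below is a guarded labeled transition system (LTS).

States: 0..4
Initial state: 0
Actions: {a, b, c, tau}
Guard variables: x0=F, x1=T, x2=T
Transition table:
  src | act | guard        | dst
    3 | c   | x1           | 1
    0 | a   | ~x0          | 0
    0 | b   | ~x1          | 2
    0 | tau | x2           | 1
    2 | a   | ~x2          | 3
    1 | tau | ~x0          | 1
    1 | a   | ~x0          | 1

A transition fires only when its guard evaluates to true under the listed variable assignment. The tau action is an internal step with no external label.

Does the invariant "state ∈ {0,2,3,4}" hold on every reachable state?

Answer: INVARIANT VIOLATED at state 1

Trace:
Safe = {0,2,3,4}
Reach set: {0,1}
  0: ok
  1: outside
reach 1 via tau — violates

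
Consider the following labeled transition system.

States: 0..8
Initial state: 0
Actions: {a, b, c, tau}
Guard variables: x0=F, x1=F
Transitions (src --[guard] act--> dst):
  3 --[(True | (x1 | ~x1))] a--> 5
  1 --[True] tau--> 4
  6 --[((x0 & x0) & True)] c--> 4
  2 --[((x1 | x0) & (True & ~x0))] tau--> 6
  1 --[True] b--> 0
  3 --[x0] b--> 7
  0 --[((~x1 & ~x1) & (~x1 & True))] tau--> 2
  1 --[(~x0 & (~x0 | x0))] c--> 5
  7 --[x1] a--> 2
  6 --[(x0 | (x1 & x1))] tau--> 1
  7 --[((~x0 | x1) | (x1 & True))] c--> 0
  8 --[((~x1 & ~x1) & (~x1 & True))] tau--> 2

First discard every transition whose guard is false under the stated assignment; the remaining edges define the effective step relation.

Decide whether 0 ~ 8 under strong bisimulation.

Answer: BISIMILAR

Analysis:
Refine partition for ~:
  round 0: {{0,1,2,3,4,5,6,7,8}}
  round 1: {{0,8},{1},{2,4,5,6},{3},{7}}
5 equivalence class(es) (converged in 2)
class of 0: {0,8}; class of 8: {0,8}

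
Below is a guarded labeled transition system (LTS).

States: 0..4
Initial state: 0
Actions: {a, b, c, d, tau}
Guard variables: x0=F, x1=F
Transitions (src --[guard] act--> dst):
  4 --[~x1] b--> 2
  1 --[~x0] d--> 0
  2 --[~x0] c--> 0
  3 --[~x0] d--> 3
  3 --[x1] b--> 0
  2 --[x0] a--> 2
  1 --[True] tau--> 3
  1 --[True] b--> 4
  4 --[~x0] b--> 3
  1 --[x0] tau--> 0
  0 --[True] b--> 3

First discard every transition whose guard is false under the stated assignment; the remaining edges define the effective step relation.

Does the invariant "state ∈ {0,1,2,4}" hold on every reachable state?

Inv-set: {0,1,2,4}
R = {0,3}
  0: ✓
  3: outside
counterexample path to 3: b

Answer: INVARIANT VIOLATED at state 3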